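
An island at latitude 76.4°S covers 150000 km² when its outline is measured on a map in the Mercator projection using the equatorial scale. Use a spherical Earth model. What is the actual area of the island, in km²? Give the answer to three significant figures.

8290 km²

For Mercator, h = k = sec φ (a conformal cylindrical projection has a single point scale, 1/cos φ).
Areal scale = k² = sec²φ = 1/cos²(76.4°) = 1/0.2351² = 18.09.
True area = apparent / (areal scale) = 150000 / 18.09 ≈ 8290 km².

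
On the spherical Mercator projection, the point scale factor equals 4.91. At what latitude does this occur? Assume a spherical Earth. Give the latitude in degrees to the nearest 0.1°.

Mercator scale is k = sec φ = 1/cos φ.
1/cos φ = 4.91  ⇒  cos φ = 0.2037  ⇒  φ = arccos(0.2037) ≈ 78.2°.

78.2°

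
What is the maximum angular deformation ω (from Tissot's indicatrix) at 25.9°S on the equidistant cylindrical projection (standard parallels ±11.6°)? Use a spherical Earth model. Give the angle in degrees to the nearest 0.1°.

4.9°

In the equirectangular projection with standard parallel φ₀ = 11.6° (x = Rλ cos φ₀, y = Rφ), meridians are true-scale (h = 1) and the parallel scale is k = cos φ₀ / cos φ.
At 25.9°: h = 1.000, k = 1.089; principal scales a = 1.089, b = 1.000.
sin(ω/2) = (a − b)/(a + b) = 0.08895/2.089 = 0.04258, so ω = 2 arcsin(0.04258) ≈ 4.9°.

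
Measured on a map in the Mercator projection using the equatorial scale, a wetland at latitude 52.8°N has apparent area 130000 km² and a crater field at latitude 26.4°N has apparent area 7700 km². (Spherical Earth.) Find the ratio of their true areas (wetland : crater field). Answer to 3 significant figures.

Mercator's areal exaggeration is sec²φ; hence true area = (apparent area) · cos²φ.
True area of wetland: 130000 × cos²(52.8°) = 130000 × 0.3655 = 47520 km².
True area of crater field: 7700 × cos²(26.4°) = 7700 × 0.8023 = 6178 km².
Ratio = 47520 / 6178 ≈ 7.69.

7.69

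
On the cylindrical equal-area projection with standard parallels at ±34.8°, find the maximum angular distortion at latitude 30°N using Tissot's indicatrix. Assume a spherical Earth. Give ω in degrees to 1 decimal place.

6.1°

A cylindrical equal-area projection with standard parallel φ₀ has meridian scale h = cos φ / cos φ₀ and parallel scale k = cos φ₀ / cos φ (so areas are preserved, h·k = 1).
At 30°: h = 1.055, k = 0.9482; principal scales a = 1.055, b = 0.9482.
sin(ω/2) = (a − b)/(a + b) = 0.1065/2.003 = 0.05316, so ω = 2 arcsin(0.05316) ≈ 6.1°.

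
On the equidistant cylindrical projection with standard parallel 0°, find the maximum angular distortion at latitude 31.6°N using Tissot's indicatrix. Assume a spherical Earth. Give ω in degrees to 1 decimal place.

In the plate carrée (x = Rλ, y = Rφ), meridians are true-scale (h = 1) and parallels are stretched by k = sec φ.
At 31.6°: h = 1.000, k = 1.174; principal scales a = 1.174, b = 1.000.
sin(ω/2) = (a − b)/(a + b) = 0.1741/2.174 = 0.08007, so ω = 2 arcsin(0.08007) ≈ 9.2°.

9.2°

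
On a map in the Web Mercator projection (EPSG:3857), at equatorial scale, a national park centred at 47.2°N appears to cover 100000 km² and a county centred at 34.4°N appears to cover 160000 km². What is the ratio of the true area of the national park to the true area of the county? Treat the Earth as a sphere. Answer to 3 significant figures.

0.424

Since Mercator area scale is 1/cos²φ, the true area equals the apparent area multiplied by cos²φ.
True area of national park: 100000 × cos²(47.2°) = 100000 × 0.4616 = 46160 km².
True area of county: 160000 × cos²(34.4°) = 160000 × 0.6808 = 108900 km².
Ratio = 46160 / 108900 ≈ 0.424.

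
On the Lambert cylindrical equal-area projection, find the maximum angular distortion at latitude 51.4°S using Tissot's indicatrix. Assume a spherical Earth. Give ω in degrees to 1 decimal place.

52.2°

The Lambert cylindrical equal-area projection is the cylindrical equal-area projection with its standard parallel at the equator (φ₀ = 0). Cylindrical equal-area (φ₀ = 0°): h = cos φ / cos 0° along meridians, k = cos 0° / cos φ along parallels; h·k = 1.
At 51.4°: h = 0.6239, k = 1.603; principal scales a = 1.603, b = 0.6239.
sin(ω/2) = (a − b)/(a + b) = 0.9790/2.227 = 0.4397, so ω = 2 arcsin(0.4397) ≈ 52.2°.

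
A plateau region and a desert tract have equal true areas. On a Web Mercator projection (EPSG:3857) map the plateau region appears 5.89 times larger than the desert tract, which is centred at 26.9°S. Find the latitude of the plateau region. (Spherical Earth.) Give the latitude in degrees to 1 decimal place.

For equal true areas on Mercator, apparent areas scale as sec²φ, so the ratio is cos²φ₂ / cos²φ₁.
cos²φ₂ / cos²φ₁ = 5.89  ⇒  cos φ₁ = cos 26.9° / √5.89 = 0.8918/2.427 = 0.3675.
φ₁ = arccos(0.3675) ≈ 68.4°.

68.4°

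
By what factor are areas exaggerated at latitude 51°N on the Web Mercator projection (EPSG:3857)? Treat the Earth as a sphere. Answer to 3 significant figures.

Mercator is conformal, so the point scale is isotropic: h = k = sec φ = 1/cos φ.
Areal scale = k² = sec²φ = 1/cos²(51°) = 1/0.6293² = 2.525.

2.52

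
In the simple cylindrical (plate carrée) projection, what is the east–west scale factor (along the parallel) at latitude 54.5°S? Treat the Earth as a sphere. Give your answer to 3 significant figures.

In the plate carrée (x = Rλ, y = Rφ), meridians are true-scale (h = 1) and parallels are stretched by k = sec φ.
k = 1/cos 54.5° = 1/0.5807 = 1.722.

1.72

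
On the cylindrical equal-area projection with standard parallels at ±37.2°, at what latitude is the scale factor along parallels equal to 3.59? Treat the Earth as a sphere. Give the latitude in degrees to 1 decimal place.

A cylindrical equal-area projection with standard parallel φ₀ has meridian scale h = cos φ / cos φ₀ and parallel scale k = cos φ₀ / cos φ (so areas are preserved, h·k = 1).
k = cos φ₀ / cos φ = 3.59  ⇒  cos φ = cos 37.2° / 3.59 = 0.2219.
φ = arccos(0.2219) ≈ 77.2°.

77.2°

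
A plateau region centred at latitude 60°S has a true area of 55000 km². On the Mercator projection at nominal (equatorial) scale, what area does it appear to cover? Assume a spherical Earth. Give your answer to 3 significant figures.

For Mercator, h = k = sec φ (a conformal cylindrical projection has a single point scale, 1/cos φ).
Areal scale = k² = sec²φ = 1/cos²(60°) = 1/0.5000² = 4.000.
Apparent area = 55000 × 4.000 ≈ 220000 km².

220000 km²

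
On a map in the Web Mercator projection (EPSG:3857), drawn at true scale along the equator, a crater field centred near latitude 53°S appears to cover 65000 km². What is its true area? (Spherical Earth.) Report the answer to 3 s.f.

23500 km²

The Mercator projection is conformal; its linear scale factor is the same in every direction and equals sec φ = 1/cos φ.
Areal scale = k² = sec²φ = 1/cos²(53°) = 1/0.6018² = 2.761.
True area = apparent / (areal scale) = 65000 / 2.761 ≈ 23500 km².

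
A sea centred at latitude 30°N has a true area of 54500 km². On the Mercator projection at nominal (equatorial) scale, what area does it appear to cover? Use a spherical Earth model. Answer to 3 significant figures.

The Mercator projection is conformal; its linear scale factor is the same in every direction and equals sec φ = 1/cos φ.
Areal scale = k² = sec²φ = 1/cos²(30°) = 1/0.8660² = 1.333.
Apparent area = 54500 × 1.333 ≈ 72700 km².

72700 km²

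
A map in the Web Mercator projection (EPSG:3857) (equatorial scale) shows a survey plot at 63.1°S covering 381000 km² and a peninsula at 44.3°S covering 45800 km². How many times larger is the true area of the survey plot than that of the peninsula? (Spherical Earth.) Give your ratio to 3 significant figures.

On Mercator the areal scale is sec²φ, so true area = apparent × cos²φ.
True area of survey plot: 381000 × cos²(63.1°) = 381000 × 0.2047 = 77990 km².
True area of peninsula: 45800 × cos²(44.3°) = 45800 × 0.5122 = 23460 km².
Ratio = 77990 / 23460 ≈ 3.32.

3.32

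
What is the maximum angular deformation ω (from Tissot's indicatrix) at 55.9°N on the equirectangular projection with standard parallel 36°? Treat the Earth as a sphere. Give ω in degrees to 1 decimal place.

20.9°

The equidistant cylindrical projection with φ₀ = 36° has h = 1 (meridians true) and k = cos φ₀ / cos φ along parallels.
At 55.9°: h = 1.000, k = 1.443; principal scales a = 1.443, b = 1.000.
sin(ω/2) = (a − b)/(a + b) = 0.4430/2.443 = 0.1813, so ω = 2 arcsin(0.1813) ≈ 20.9°.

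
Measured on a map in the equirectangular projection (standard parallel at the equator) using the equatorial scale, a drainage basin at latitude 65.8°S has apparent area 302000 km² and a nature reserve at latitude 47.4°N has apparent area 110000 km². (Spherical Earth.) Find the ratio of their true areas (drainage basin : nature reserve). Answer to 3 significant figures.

1.66

Plate carrée has h = 1 and k = sec φ, giving areal scale sec φ; true area = (apparent area) · cos φ.
True area of drainage basin: 302000 × cos(65.8°) = 302000 × 0.4099 = 123800 km².
True area of nature reserve: 110000 × cos(47.4°) = 110000 × 0.6769 = 74460 km².
Ratio = 123800 / 74460 ≈ 1.66.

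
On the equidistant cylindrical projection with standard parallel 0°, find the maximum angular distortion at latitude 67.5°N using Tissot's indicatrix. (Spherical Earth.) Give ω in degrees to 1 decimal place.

53.0°

For the equirectangular projection with φ₀ = 0 (plate carrée), h = 1 along meridians and k = sec φ along parallels.
At 67.5°: h = 1.000, k = 2.613; principal scales a = 2.613, b = 1.000.
sin(ω/2) = (a − b)/(a + b) = 1.613/3.613 = 0.4465, so ω = 2 arcsin(0.4465) ≈ 53.0°.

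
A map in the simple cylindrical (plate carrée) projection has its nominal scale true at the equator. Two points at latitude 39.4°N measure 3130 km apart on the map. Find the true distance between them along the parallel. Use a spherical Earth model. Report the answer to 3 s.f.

In the plate carrée (x = Rλ, y = Rφ), meridians are true-scale (h = 1) and parallels are stretched by k = sec φ.
Along the parallel at 39.4°, map distances are exaggerated by k = sec 39.4° = 1.294.
True distance = 3130 / 1.294 = 3130 × cos 39.4° ≈ 2420 km.

2420 km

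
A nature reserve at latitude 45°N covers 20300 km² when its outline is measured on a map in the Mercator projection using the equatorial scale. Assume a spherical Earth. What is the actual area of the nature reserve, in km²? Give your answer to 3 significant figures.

For Mercator, h = k = sec φ (a conformal cylindrical projection has a single point scale, 1/cos φ).
Areal scale = k² = sec²φ = 1/cos²(45°) = 1/0.7071² = 2.000.
True area = apparent / (areal scale) = 20300 / 2.000 ≈ 10200 km².

10200 km²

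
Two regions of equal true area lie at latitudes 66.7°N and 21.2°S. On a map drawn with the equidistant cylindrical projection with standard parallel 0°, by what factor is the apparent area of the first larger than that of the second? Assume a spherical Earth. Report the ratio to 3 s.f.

2.36

In the plate carrée (x = Rλ, y = Rφ), meridians are true-scale (h = 1) and parallels are stretched by k = sec φ.
Areal scale at 66.7°: h·k = 1.000 × 2.528 = 2.528.
Areal scale at 21.2°: h·k = 1.000 × 1.073 = 1.073.
Ratio = 2.528/1.073 ≈ 2.36.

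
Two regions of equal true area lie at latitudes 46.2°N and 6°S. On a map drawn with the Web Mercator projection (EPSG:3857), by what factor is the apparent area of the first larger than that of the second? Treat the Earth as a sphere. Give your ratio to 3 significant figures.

Mercator is conformal with k = sec φ, so areal scale = k² = sec²φ.
At 46.2°: sec²(46.2°) = 1/0.6921² = 2.087.
At 6°: sec²(6°) = 1/0.9945² = 1.011.
Ratio = 2.087/1.011 = cos²(6°)/cos²(46.2°) ≈ 2.06.

2.06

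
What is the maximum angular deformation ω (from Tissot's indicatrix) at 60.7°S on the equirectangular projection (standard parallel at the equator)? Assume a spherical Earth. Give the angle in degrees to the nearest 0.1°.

40.1°

In the plate carrée (x = Rλ, y = Rφ), meridians are true-scale (h = 1) and parallels are stretched by k = sec φ.
At 60.7°: h = 1.000, k = 2.043; principal scales a = 2.043, b = 1.000.
sin(ω/2) = (a − b)/(a + b) = 1.043/3.043 = 0.3428, so ω = 2 arcsin(0.3428) ≈ 40.1°.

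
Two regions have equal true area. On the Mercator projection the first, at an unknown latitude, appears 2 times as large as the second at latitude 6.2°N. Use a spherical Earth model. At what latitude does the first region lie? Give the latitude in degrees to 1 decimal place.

45.3°

For equal true areas on Mercator, apparent areas scale as sec²φ, so the ratio is cos²φ₂ / cos²φ₁.
cos²φ₂ / cos²φ₁ = 2  ⇒  cos φ₁ = cos 6.2° / √2 = 0.9942/1.414 = 0.7030.
φ₁ = arccos(0.7030) ≈ 45.3°.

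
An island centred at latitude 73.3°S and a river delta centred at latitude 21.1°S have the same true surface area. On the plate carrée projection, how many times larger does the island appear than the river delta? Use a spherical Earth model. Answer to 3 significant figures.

Plate carrée maps x = Rλ, y = Rφ. The meridian scale is h = 1 and the parallel scale is k = 1/cos φ = sec φ.
Areal scale at 73.3°: h·k = 1.000 × 3.480 = 3.480.
Areal scale at 21.1°: h·k = 1.000 × 1.072 = 1.072.
Ratio = 3.480/1.072 ≈ 3.25.

3.25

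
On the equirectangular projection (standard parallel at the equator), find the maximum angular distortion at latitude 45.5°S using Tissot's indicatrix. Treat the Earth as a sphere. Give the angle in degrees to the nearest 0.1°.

20.3°

Plate carrée maps x = Rλ, y = Rφ. The meridian scale is h = 1 and the parallel scale is k = 1/cos φ = sec φ.
At 45.5°: h = 1.000, k = 1.427; principal scales a = 1.427, b = 1.000.
sin(ω/2) = (a − b)/(a + b) = 0.4267/2.427 = 0.1758, so ω = 2 arcsin(0.1758) ≈ 20.3°.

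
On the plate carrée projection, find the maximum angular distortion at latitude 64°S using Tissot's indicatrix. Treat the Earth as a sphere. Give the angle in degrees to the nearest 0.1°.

For the equirectangular projection with φ₀ = 0 (plate carrée), h = 1 along meridians and k = sec φ along parallels.
At 64°: h = 1.000, k = 2.281; principal scales a = 2.281, b = 1.000.
sin(ω/2) = (a − b)/(a + b) = 1.281/3.281 = 0.3905, so ω = 2 arcsin(0.3905) ≈ 46.0°.

46.0°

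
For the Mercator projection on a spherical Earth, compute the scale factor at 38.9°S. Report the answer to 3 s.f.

1.28

Mercator is conformal, so the point scale is isotropic: h = k = sec φ = 1/cos φ.
k = 1/cos 38.9° = 1/0.7782 = 1.285.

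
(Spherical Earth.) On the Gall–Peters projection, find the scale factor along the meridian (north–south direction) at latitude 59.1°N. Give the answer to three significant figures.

0.726

The Gall–Peters projection is cylindrical equal-area with φ₀ = 45°. Cylindrical equal-area (φ₀ = 45°): h = cos φ / cos 45° along meridians, k = cos 45° / cos φ along parallels; h·k = 1.
h = cos 59.1° / cos 45° = 0.5135/0.7071 = 0.7263.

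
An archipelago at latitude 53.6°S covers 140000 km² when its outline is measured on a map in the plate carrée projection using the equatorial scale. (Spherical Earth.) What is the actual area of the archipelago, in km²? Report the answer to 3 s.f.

For the equirectangular projection with φ₀ = 0 (plate carrée), h = 1 along meridians and k = sec φ along parallels.
Areal scale = h·k = 1 × sec φ; at 53.6°, h = 1.000, k = 1.685, so h·k = 1.685.
True area = apparent / (areal scale) = 140000 / 1.685 ≈ 83100 km².

83100 km²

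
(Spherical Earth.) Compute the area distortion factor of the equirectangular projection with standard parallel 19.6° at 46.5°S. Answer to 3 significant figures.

1.37

In the equirectangular projection with standard parallel φ₀ = 19.6° (x = Rλ cos φ₀, y = Rφ), meridians are true-scale (h = 1) and the parallel scale is k = cos φ₀ / cos φ.
Areal scale = h·k = 1 × cos φ₀ / cos φ; at 46.5°, h = 1.000, k = 1.369, so h·k = 1.369.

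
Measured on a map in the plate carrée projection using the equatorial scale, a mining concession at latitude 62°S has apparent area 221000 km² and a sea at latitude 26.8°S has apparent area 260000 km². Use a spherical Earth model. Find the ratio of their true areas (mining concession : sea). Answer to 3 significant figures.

Plate carrée has h = 1 and k = sec φ, giving areal scale sec φ; true area = (apparent area) · cos φ.
True area of mining concession: 221000 × cos(62°) = 221000 × 0.4695 = 103800 km².
True area of sea: 260000 × cos(26.8°) = 260000 × 0.8926 = 232100 km².
Ratio = 103800 / 232100 ≈ 0.447.

0.447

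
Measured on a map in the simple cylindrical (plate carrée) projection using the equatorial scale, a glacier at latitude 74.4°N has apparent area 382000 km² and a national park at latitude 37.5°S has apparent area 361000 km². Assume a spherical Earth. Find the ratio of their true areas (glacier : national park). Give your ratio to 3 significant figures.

0.359

On the plate carrée, areal scale = h·k = 1 × sec φ, so true area = apparent × cos φ.
True area of glacier: 382000 × cos(74.4°) = 382000 × 0.2689 = 102700 km².
True area of national park: 361000 × cos(37.5°) = 361000 × 0.7934 = 286400 km².
Ratio = 102700 / 286400 ≈ 0.359.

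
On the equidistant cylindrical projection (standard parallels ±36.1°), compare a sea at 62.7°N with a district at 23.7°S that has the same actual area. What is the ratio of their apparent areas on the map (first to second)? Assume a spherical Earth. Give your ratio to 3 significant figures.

In the equirectangular projection with standard parallel φ₀ = 36.1° (x = Rλ cos φ₀, y = Rφ), meridians are true-scale (h = 1) and the parallel scale is k = cos φ₀ / cos φ.
Areal scale at 62.7°: h·k = 1.000 × 1.762 = 1.762.
Areal scale at 23.7°: h·k = 1.000 × 0.8824 = 0.8824.
Ratio = 1.762/0.8824 ≈ 2.00.

2.00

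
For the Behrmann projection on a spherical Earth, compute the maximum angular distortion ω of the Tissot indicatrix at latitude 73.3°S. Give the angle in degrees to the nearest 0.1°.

106.6°

The Behrmann projection is cylindrical equal-area with φ₀ = 30°. Cylindrical equal-area (φ₀ = 30°): h = cos φ / cos 30° along meridians, k = cos 30° / cos φ along parallels; h·k = 1.
At 73.3°: h = 0.3318, k = 3.014; principal scales a = 3.014, b = 0.3318.
sin(ω/2) = (a − b)/(a + b) = 2.682/3.346 = 0.8016, so ω = 2 arcsin(0.8016) ≈ 106.6°.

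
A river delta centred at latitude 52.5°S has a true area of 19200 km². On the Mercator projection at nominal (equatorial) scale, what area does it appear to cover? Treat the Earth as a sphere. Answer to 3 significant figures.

51800 km²

The Mercator projection is conformal; its linear scale factor is the same in every direction and equals sec φ = 1/cos φ.
Areal scale = k² = sec²φ = 1/cos²(52.5°) = 1/0.6088² = 2.698.
Apparent area = 19200 × 2.698 ≈ 51800 km².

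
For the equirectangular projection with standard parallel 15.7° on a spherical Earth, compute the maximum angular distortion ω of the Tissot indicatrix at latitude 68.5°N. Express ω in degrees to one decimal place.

53.3°

With standard parallel φ₀ = 15.7°, the equirectangular projection gives x = Rλ cos φ₀, y = Rφ, so h = 1 and k = cos 15.7° / cos φ.
At 68.5°: h = 1.000, k = 2.627; principal scales a = 2.627, b = 1.000.
sin(ω/2) = (a − b)/(a + b) = 1.627/3.627 = 0.4485, so ω = 2 arcsin(0.4485) ≈ 53.3°.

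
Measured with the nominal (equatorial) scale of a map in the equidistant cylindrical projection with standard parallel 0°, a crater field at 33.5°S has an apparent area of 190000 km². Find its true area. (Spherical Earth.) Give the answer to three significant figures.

Plate carrée maps x = Rλ, y = Rφ. The meridian scale is h = 1 and the parallel scale is k = 1/cos φ = sec φ.
Areal scale = h·k = 1 × sec φ; at 33.5°, h = 1.000, k = 1.199, so h·k = 1.199.
True area = apparent / (areal scale) = 190000 / 1.199 ≈ 158000 km².

158000 km²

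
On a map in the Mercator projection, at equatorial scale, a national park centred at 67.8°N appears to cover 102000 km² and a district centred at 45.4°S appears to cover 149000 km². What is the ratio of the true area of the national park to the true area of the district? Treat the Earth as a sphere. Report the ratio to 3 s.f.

0.198

On Mercator the areal scale is sec²φ, so true area = apparent × cos²φ.
True area of national park: 102000 × cos²(67.8°) = 102000 × 0.1428 = 14560 km².
True area of district: 149000 × cos²(45.4°) = 149000 × 0.4930 = 73460 km².
Ratio = 14560 / 73460 ≈ 0.198.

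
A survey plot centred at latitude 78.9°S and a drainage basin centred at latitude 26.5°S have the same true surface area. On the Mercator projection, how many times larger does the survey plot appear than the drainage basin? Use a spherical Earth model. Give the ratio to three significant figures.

21.6

Mercator is conformal with k = sec φ, so areal scale = k² = sec²φ.
At 78.9°: sec²(78.9°) = 1/0.1925² = 26.98.
At 26.5°: sec²(26.5°) = 1/0.8949² = 1.249.
Ratio = 26.98/1.249 = cos²(26.5°)/cos²(78.9°) ≈ 21.6.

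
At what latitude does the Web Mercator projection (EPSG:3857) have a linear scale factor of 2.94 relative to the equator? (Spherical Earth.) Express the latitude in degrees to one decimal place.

70.1°

Mercator scale is k = sec φ = 1/cos φ.
1/cos φ = 2.94  ⇒  cos φ = 0.3401  ⇒  φ = arccos(0.3401) ≈ 70.1°.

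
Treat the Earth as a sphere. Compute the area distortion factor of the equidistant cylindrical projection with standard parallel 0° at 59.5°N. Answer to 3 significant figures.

In the plate carrée (x = Rλ, y = Rφ), meridians are true-scale (h = 1) and parallels are stretched by k = sec φ.
Areal scale = h·k = 1 × sec φ; at 59.5°, h = 1.000, k = 1.970, so h·k = 1.970.

1.97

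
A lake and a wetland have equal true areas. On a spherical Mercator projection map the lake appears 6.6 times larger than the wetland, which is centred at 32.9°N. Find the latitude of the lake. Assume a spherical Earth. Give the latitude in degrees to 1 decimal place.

On Mercator, (apparent₁)/(apparent₂) = sec²φ₁ / sec²φ₂ when true areas are equal.
cos²φ₂ / cos²φ₁ = 6.6  ⇒  cos φ₁ = cos 32.9° / √6.6 = 0.8396/2.569 = 0.3268.
φ₁ = arccos(0.3268) ≈ 70.9°.

70.9°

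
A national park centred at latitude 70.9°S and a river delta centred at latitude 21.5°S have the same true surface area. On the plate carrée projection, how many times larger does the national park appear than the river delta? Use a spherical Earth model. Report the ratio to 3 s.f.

Plate carrée maps x = Rλ, y = Rφ. The meridian scale is h = 1 and the parallel scale is k = 1/cos φ = sec φ.
Areal scale at 70.9°: h·k = 1.000 × 3.056 = 3.056.
Areal scale at 21.5°: h·k = 1.000 × 1.075 = 1.075.
Ratio = 3.056/1.075 ≈ 2.84.

2.84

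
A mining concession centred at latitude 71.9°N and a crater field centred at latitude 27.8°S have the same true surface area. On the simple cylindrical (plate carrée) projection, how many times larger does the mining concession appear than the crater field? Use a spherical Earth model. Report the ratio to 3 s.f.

2.85

In the plate carrée (x = Rλ, y = Rφ), meridians are true-scale (h = 1) and parallels are stretched by k = sec φ.
Areal scale at 71.9°: h·k = 1.000 × 3.219 = 3.219.
Areal scale at 27.8°: h·k = 1.000 × 1.130 = 1.130.
Ratio = 3.219/1.130 ≈ 2.85.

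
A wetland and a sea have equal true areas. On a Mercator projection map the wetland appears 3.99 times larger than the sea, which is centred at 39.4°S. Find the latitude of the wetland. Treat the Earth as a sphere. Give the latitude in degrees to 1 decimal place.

For equal true areas on Mercator, apparent areas scale as sec²φ, so the ratio is cos²φ₂ / cos²φ₁.
cos²φ₂ / cos²φ₁ = 3.99  ⇒  cos φ₁ = cos 39.4° / √3.99 = 0.7727/1.997 = 0.3869.
φ₁ = arccos(0.3869) ≈ 67.2°.

67.2°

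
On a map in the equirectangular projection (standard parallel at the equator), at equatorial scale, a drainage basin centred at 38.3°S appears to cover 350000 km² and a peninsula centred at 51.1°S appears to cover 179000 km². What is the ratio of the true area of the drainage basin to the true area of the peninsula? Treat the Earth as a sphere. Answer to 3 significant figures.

Plate carrée has h = 1 and k = sec φ, giving areal scale sec φ; true area = (apparent area) · cos φ.
True area of drainage basin: 350000 × cos(38.3°) = 350000 × 0.7848 = 274700 km².
True area of peninsula: 179000 × cos(51.1°) = 179000 × 0.6280 = 112400 km².
Ratio = 274700 / 112400 ≈ 2.44.

2.44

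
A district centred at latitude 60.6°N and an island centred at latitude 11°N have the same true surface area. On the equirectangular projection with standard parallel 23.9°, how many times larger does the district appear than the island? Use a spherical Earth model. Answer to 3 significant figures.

In the equirectangular projection with standard parallel φ₀ = 23.9° (x = Rλ cos φ₀, y = Rφ), meridians are true-scale (h = 1) and the parallel scale is k = cos φ₀ / cos φ.
Areal scale at 60.6°: h·k = 1.000 × 1.862 = 1.862.
Areal scale at 11°: h·k = 1.000 × 0.9314 = 0.9314.
Ratio = 1.862/0.9314 ≈ 2.00.

2.00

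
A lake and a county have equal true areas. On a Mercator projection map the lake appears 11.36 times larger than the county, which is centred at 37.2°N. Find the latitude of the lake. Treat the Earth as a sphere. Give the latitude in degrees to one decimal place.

76.3°

Mercator areal scale is sec²φ, so apparent-area ratio = sec²φ₁ / sec²φ₂ = cos²φ₂ / cos²φ₁.
cos²φ₂ / cos²φ₁ = 11.36  ⇒  cos φ₁ = cos 37.2° / √11.36 = 0.7965/3.370 = 0.2363.
φ₁ = arccos(0.2363) ≈ 76.3°.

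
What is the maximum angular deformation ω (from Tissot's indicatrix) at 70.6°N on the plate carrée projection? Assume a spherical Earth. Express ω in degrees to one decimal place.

60.2°

In the plate carrée (x = Rλ, y = Rφ), meridians are true-scale (h = 1) and parallels are stretched by k = sec φ.
At 70.6°: h = 1.000, k = 3.011; principal scales a = 3.011, b = 1.000.
sin(ω/2) = (a − b)/(a + b) = 2.011/4.011 = 0.5013, so ω = 2 arcsin(0.5013) ≈ 60.2°.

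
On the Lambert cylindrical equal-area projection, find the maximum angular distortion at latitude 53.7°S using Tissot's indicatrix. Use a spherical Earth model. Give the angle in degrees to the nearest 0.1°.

The Lambert cylindrical equal-area projection is the cylindrical equal-area projection with its standard parallel at the equator (φ₀ = 0). A cylindrical equal-area projection with standard parallel φ₀ has meridian scale h = cos φ / cos φ₀ and parallel scale k = cos φ₀ / cos φ (so areas are preserved, h·k = 1).
At 53.7°: h = 0.5920, k = 1.689; principal scales a = 1.689, b = 0.5920.
sin(ω/2) = (a − b)/(a + b) = 1.097/2.281 = 0.4810, so ω = 2 arcsin(0.4810) ≈ 57.5°.

57.5°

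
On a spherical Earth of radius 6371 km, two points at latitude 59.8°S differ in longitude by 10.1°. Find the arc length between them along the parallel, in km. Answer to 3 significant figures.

565 km

Arc length along a parallel = R cos φ · Δλ (with Δλ in radians).
= 6371 × cos 59.8° × (10.1° × π/180) = 6371 × 0.5030 × 0.1763 ≈ 565 km.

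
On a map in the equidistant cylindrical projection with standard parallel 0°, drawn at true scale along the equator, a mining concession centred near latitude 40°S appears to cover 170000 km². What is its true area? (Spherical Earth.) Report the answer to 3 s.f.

Plate carrée maps x = Rλ, y = Rφ. The meridian scale is h = 1 and the parallel scale is k = 1/cos φ = sec φ.
Areal scale = h·k = 1 × sec φ; at 40°, h = 1.000, k = 1.305, so h·k = 1.305.
True area = apparent / (areal scale) = 170000 / 1.305 ≈ 130000 km².

130000 km²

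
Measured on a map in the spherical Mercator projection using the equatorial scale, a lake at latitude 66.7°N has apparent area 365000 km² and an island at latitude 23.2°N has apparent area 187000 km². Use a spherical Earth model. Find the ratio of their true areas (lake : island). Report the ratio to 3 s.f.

On Mercator the areal scale is sec²φ, so true area = apparent × cos²φ.
True area of lake: 365000 × cos²(66.7°) = 365000 × 0.1565 = 57110 km².
True area of island: 187000 × cos²(23.2°) = 187000 × 0.8448 = 158000 km².
Ratio = 57110 / 158000 ≈ 0.361.

0.361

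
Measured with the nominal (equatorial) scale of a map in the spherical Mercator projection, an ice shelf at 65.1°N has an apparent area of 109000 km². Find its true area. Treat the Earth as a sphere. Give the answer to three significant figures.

19300 km²

The Mercator projection is conformal; its linear scale factor is the same in every direction and equals sec φ = 1/cos φ.
Areal scale = k² = sec²φ = 1/cos²(65.1°) = 1/0.4210² = 5.641.
True area = apparent / (areal scale) = 109000 / 5.641 ≈ 19300 km².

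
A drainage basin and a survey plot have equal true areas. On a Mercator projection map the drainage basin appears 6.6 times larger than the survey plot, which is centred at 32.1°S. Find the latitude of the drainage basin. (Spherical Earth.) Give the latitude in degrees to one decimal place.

Mercator areal scale is sec²φ, so apparent-area ratio = sec²φ₁ / sec²φ₂ = cos²φ₂ / cos²φ₁.
cos²φ₂ / cos²φ₁ = 6.6  ⇒  cos φ₁ = cos 32.1° / √6.6 = 0.8471/2.569 = 0.3297.
φ₁ = arccos(0.3297) ≈ 70.7°.

70.7°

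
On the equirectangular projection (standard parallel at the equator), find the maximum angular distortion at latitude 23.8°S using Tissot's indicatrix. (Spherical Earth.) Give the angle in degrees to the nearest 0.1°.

5.1°

For the equirectangular projection with φ₀ = 0 (plate carrée), h = 1 along meridians and k = sec φ along parallels.
At 23.8°: h = 1.000, k = 1.093; principal scales a = 1.093, b = 1.000.
sin(ω/2) = (a − b)/(a + b) = 0.09294/2.093 = 0.04441, so ω = 2 arcsin(0.04441) ≈ 5.1°.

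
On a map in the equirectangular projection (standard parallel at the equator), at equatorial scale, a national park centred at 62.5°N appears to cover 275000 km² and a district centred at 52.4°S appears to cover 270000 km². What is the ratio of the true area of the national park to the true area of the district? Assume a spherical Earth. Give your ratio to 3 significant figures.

Plate carrée has h = 1 and k = sec φ, giving areal scale sec φ; true area = (apparent area) · cos φ.
True area of national park: 275000 × cos(62.5°) = 275000 × 0.4617 = 127000 km².
True area of district: 270000 × cos(52.4°) = 270000 × 0.6101 = 164700 km².
Ratio = 127000 / 164700 ≈ 0.771.

0.771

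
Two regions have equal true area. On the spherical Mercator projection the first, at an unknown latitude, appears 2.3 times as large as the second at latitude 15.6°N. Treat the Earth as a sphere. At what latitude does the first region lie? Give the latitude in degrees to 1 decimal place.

50.6°

For equal true areas on Mercator, apparent areas scale as sec²φ, so the ratio is cos²φ₂ / cos²φ₁.
cos²φ₂ / cos²φ₁ = 2.3  ⇒  cos φ₁ = cos 15.6° / √2.3 = 0.9632/1.517 = 0.6351.
φ₁ = arccos(0.6351) ≈ 50.6°.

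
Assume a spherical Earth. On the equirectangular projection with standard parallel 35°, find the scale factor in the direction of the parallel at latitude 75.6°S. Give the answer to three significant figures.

The equidistant cylindrical projection with φ₀ = 35° has h = 1 (meridians true) and k = cos φ₀ / cos φ along parallels.
k = cos 35° / cos 75.6° = 0.8192/0.2487 = 3.294.

3.29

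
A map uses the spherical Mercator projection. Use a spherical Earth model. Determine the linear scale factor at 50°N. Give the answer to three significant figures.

1.56

Mercator is conformal, so the point scale is isotropic: h = k = sec φ = 1/cos φ.
k = 1/cos 50° = 1/0.6428 = 1.556.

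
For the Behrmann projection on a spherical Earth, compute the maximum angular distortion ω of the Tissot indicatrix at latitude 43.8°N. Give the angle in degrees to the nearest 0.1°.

20.8°

The Behrmann projection is cylindrical equal-area with φ₀ = 30°. A cylindrical equal-area projection with standard parallel φ₀ has meridian scale h = cos φ / cos φ₀ and parallel scale k = cos φ₀ / cos φ (so areas are preserved, h·k = 1).
At 43.8°: h = 0.8334, k = 1.200; principal scales a = 1.200, b = 0.8334.
sin(ω/2) = (a − b)/(a + b) = 0.3665/2.033 = 0.1802, so ω = 2 arcsin(0.1802) ≈ 20.8°.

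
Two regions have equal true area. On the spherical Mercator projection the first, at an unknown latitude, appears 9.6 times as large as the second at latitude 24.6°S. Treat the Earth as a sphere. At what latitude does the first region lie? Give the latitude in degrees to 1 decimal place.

72.9°

On Mercator, (apparent₁)/(apparent₂) = sec²φ₁ / sec²φ₂ when true areas are equal.
cos²φ₂ / cos²φ₁ = 9.6  ⇒  cos φ₁ = cos 24.6° / √9.6 = 0.9092/3.098 = 0.2935.
φ₁ = arccos(0.2935) ≈ 72.9°.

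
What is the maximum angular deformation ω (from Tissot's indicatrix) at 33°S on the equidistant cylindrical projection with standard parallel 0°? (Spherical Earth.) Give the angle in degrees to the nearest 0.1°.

Plate carrée maps x = Rλ, y = Rφ. The meridian scale is h = 1 and the parallel scale is k = 1/cos φ = sec φ.
At 33°: h = 1.000, k = 1.192; principal scales a = 1.192, b = 1.000.
sin(ω/2) = (a − b)/(a + b) = 0.1924/2.192 = 0.08774, so ω = 2 arcsin(0.08774) ≈ 10.1°.

10.1°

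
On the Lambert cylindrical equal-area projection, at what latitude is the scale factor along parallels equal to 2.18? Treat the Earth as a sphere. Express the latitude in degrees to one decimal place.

The Lambert cylindrical equal-area projection is the cylindrical equal-area projection with its standard parallel at the equator (φ₀ = 0). For cylindrical equal-area with standard parallel φ₀, h = cos φ / cos φ₀ and k = cos φ₀ / cos φ, so h·k = 1.
k = cos φ₀ / cos φ = 2.18  ⇒  cos φ = cos 0° / 2.18 = 0.4587.
φ = arccos(0.4587) ≈ 62.7°.

62.7°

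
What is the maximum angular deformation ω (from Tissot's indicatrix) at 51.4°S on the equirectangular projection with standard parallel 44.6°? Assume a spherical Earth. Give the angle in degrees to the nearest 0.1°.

7.6°

With standard parallel φ₀ = 44.6°, the equirectangular projection gives x = Rλ cos φ₀, y = Rφ, so h = 1 and k = cos 44.6° / cos φ.
At 51.4°: h = 1.000, k = 1.141; principal scales a = 1.141, b = 1.000.
sin(ω/2) = (a − b)/(a + b) = 0.1413/2.141 = 0.06598, so ω = 2 arcsin(0.06598) ≈ 7.6°.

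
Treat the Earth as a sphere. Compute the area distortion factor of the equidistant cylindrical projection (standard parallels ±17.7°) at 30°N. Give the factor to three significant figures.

1.10

In the equirectangular projection with standard parallel φ₀ = 17.7° (x = Rλ cos φ₀, y = Rφ), meridians are true-scale (h = 1) and the parallel scale is k = cos φ₀ / cos φ.
Areal scale = h·k = 1 × cos φ₀ / cos φ; at 30°, h = 1.000, k = 1.100, so h·k = 1.100.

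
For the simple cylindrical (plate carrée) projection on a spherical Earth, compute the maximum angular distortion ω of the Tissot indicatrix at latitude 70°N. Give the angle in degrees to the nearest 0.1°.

58.7°

Plate carrée maps x = Rλ, y = Rφ. The meridian scale is h = 1 and the parallel scale is k = 1/cos φ = sec φ.
At 70°: h = 1.000, k = 2.924; principal scales a = 2.924, b = 1.000.
sin(ω/2) = (a − b)/(a + b) = 1.924/3.924 = 0.4903, so ω = 2 arcsin(0.4903) ≈ 58.7°.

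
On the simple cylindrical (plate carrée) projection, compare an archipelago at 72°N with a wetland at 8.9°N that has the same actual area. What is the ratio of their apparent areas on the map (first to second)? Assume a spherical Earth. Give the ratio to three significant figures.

In the plate carrée (x = Rλ, y = Rφ), meridians are true-scale (h = 1) and parallels are stretched by k = sec φ.
Areal scale at 72°: h·k = 1.000 × 3.236 = 3.236.
Areal scale at 8.9°: h·k = 1.000 × 1.012 = 1.012.
Ratio = 3.236/1.012 ≈ 3.20.

3.20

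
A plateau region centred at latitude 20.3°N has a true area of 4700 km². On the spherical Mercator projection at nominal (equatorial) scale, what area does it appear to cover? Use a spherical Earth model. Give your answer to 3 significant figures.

5340 km²

Mercator is conformal, so the point scale is isotropic: h = k = sec φ = 1/cos φ.
Areal scale = k² = sec²φ = 1/cos²(20.3°) = 1/0.9379² = 1.137.
Apparent area = 4700 × 1.137 ≈ 5340 km².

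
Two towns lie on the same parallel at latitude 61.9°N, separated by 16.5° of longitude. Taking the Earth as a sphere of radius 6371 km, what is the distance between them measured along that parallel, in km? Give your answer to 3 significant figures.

Arc length along a parallel = R cos φ · Δλ (with Δλ in radians).
= 6371 × cos 61.9° × (16.5° × π/180) = 6371 × 0.4710 × 0.2880 ≈ 864 km.

864 km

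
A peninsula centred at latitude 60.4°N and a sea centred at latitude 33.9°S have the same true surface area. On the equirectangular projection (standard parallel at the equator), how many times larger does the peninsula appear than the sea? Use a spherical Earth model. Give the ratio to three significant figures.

1.68

For the equirectangular projection with φ₀ = 0 (plate carrée), h = 1 along meridians and k = sec φ along parallels.
Areal scale at 60.4°: h·k = 1.000 × 2.025 = 2.025.
Areal scale at 33.9°: h·k = 1.000 × 1.205 = 1.205.
Ratio = 2.025/1.205 ≈ 1.68.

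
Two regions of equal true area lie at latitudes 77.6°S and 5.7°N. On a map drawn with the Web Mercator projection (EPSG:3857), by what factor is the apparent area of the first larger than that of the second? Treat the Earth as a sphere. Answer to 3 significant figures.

On Mercator, area is exaggerated by sec²φ = 1/cos²φ.
At 77.6°: sec²(77.6°) = 1/0.2147² = 21.69.
At 5.7°: sec²(5.7°) = 1/0.9951² = 1.010.
Ratio = 21.69/1.010 = cos²(5.7°)/cos²(77.6°) ≈ 21.5.

21.5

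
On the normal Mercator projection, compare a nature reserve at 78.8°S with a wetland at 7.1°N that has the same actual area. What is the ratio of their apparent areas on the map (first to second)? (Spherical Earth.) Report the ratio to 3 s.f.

26.1

Mercator areal scale is sec²φ.
At 78.8°: sec²(78.8°) = 1/0.1942² = 26.51.
At 7.1°: sec²(7.1°) = 1/0.9923² = 1.016.
Ratio = 26.51/1.016 = cos²(7.1°)/cos²(78.8°) ≈ 26.1.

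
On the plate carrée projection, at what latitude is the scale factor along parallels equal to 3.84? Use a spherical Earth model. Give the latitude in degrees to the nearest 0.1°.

Plate carrée: h = 1, k = sec φ along parallels.
sec φ = 3.84  ⇒  cos φ = 0.2604  ⇒  φ ≈ 74.9°.

74.9°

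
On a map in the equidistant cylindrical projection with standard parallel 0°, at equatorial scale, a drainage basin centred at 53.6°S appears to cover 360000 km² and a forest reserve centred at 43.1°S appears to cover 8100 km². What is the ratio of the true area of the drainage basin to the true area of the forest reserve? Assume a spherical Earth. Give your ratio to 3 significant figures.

On the plate carrée, areal scale = h·k = 1 × sec φ, so true area = apparent × cos φ.
True area of drainage basin: 360000 × cos(53.6°) = 360000 × 0.5934 = 213600 km².
True area of forest reserve: 8100 × cos(43.1°) = 8100 × 0.7302 = 5914 km².
Ratio = 213600 / 5914 ≈ 36.1.

36.1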